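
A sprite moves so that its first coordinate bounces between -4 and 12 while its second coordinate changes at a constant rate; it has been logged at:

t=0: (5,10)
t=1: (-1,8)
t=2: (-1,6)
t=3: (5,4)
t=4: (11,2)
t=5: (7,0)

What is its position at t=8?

The first coordinate reflects between -4 and 12, moving 6 per step.
  step 6: 7 → 1
  step 7: 1 → -3
  step 8: -3 → 3
The second coordinate changes by -2 each step: at step 8 it is -6.

(3,-6)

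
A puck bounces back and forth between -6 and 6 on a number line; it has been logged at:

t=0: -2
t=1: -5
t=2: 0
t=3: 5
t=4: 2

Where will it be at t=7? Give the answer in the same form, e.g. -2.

1

The value travels 5 per step and bounces off the walls at -6 and 6.
  step 5: 2 → -3
  step 6: -3 → -4
  step 7: -4 → 1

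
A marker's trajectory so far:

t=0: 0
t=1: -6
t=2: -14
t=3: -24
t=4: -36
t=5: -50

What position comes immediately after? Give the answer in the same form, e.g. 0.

-66

Successive displacements: -6, -8, -10, -12, -14 — each changes by -2.
step 6: -50 − 16 → -66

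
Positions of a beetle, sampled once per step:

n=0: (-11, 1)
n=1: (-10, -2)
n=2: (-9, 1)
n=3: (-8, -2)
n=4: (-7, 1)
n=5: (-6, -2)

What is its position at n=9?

(-2, -2)

First: linear, +1 per step → -2 at step 9.
Second: cycles through 1, -2 every 2 steps. Step 9 lands at position 1 of the cycle → -2.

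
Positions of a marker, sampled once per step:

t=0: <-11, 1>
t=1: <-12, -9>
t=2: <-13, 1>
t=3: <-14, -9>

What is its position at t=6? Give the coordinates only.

<-17, 1>

The first coordinate changes by -1 each step, so at step 6 it is -11 + 6·(-1) = -17.
The second coordinate repeats the cycle [1, -9] with period 2; step 6 mod 2 = 0, giving 1.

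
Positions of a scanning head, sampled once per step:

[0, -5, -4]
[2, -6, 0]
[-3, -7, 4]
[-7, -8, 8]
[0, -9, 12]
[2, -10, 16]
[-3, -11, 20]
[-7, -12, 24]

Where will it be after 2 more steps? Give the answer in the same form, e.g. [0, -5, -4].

[2, -14, 32]

The first coordinate repeats the cycle [0, 2, -3, -7] with period 4; step 9 mod 4 = 1, giving 2.
The second coordinate changes by -1 each step, so at step 9 it is -5 + 9·(-1) = -14.
The third coordinate changes by +4 each step, so at step 9 it is -4 + 9·(4) = 32.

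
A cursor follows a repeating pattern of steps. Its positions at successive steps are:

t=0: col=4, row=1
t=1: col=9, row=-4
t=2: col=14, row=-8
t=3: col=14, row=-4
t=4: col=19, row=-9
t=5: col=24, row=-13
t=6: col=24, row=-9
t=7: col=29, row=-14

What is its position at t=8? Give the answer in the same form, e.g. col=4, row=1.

col=34, row=-18

Step-to-step displacements: (+5,-5), (+5,-4), (+0,+4), (+5,-5), (+5,-4), (+0,+4), (+5,-5) — a repeating cycle of length 3.
step 8: apply (+5,-4) → col=34, row=-18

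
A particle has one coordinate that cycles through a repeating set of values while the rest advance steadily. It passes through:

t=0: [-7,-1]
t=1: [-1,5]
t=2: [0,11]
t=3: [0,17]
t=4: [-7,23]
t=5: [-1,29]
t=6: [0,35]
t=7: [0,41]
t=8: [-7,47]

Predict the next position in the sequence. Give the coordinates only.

[-1,53]

First: cycles through -7, -1, 0, 0 every 4 steps. Step 9 lands at position 1 of the cycle → -1.
Second: linear, +6 per step → 53 at step 9.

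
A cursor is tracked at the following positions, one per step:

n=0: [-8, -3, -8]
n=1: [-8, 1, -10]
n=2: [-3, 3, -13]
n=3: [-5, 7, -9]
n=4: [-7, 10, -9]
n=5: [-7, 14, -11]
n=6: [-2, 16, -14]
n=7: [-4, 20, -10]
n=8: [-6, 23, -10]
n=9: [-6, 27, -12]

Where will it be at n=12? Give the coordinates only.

Differencing gives [+0, +4, -2], [+5, +2, -3], [-2, +4, +4], [-2, +3, +0], [+0, +4, -2], [+5, +2, -3], [-2, +4, +4], [-2, +3, +0], [+0, +4, -2]. This is the pattern [+0, +4, -2], [+5, +2, -3], [-2, +4, +4], [-2, +3, +0] repeated.
step 10: apply [+5, +2, -3] → [-1, 29, -15]
step 11: apply [-2, +4, +4] → [-3, 33, -11]
step 12: apply [-2, +3, +0] → [-5, 36, -11]

[-5, 36, -11]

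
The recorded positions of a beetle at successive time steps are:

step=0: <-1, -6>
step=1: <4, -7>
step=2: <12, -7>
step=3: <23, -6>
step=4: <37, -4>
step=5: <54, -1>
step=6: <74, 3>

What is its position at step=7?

First differences are <+5, -1>, <+8, +0>, <+11, +1>, <+14, +2>, <+17, +3>, <+20, +4>; their common second difference is <+3, +1> (constant acceleration).
step 7: <74, 3> + <+23, +5> → <97, 8>

<97, 8>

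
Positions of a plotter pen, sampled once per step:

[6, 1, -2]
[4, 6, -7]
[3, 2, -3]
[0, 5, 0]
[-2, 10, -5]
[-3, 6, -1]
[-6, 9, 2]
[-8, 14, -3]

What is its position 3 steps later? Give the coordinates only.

Differencing gives [-2, +5, -5], [-1, -4, +4], [-3, +3, +3], [-2, +5, -5], [-1, -4, +4], [-3, +3, +3], [-2, +5, -5]. This is the pattern [-2, +5, -5], [-1, -4, +4], [-3, +3, +3] repeated.
step 8: apply [-1, -4, +4] → [-9, 10, 1]
step 9: apply [-3, +3, +3] → [-12, 13, 4]
step 10: apply [-2, +5, -5] → [-14, 18, -1]

[-14, 18, -1]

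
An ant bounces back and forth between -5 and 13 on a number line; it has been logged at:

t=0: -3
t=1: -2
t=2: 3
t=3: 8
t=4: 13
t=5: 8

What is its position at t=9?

The value reflects between -5 and 13, moving 5 per step.
  step 6: 8 → 3
  step 7: 3 → -2
  step 8: -2 → -3
  step 9: -3 → 2

2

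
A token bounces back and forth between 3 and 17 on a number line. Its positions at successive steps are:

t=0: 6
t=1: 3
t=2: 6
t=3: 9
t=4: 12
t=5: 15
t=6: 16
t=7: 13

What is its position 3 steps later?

The value reflects between 3 and 17, moving 3 per step.
  step 8: 13 → 10
  step 9: 10 → 7
  step 10: 7 → 4

4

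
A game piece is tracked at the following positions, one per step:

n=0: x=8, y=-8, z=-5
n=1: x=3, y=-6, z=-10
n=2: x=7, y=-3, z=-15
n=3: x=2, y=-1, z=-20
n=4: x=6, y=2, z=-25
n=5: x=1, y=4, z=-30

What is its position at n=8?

x=4, y=12, z=-45

Differencing gives (-5,+2,-5), (+4,+3,-5), (-5,+2,-5), (+4,+3,-5), (-5,+2,-5). This is the pattern (-5,+2,-5), (+4,+3,-5) repeated.
step 6: apply (+4,+3,-5) → x=5, y=7, z=-35
step 7: apply (-5,+2,-5) → x=0, y=9, z=-40
step 8: apply (+4,+3,-5) → x=4, y=12, z=-45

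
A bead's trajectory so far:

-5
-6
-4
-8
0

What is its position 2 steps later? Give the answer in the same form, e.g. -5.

Consecutive displacements -1, +2, -4, +8 scale by a factor of -2 each step.
step 5: 0 − 16 → -16
step 6: -16 + 32 → 16

16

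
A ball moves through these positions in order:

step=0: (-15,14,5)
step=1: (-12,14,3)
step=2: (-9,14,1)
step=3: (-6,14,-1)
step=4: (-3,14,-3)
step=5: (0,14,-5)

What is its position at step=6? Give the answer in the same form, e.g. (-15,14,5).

(3,14,-7)

Each step adds (+3,+0,-2) to the position.
step 6: (0,14,-5) + (+3,+0,-2) → (3,14,-7)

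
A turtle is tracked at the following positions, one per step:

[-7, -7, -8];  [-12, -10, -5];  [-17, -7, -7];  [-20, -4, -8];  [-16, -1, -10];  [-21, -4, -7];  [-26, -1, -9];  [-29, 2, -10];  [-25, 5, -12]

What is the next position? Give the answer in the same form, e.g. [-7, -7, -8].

[-30, 2, -9]

The moves between consecutive positions are [-5, -3, +3], [-5, +3, -2], [-3, +3, -1], [+4, +3, -2], [-5, -3, +3], [-5, +3, -2], [-3, +3, -1], [+4, +3, -2]; they repeat the 4-cycle [[-5, -3, +3], [-5, +3, -2], [-3, +3, -1], [+4, +3, -2]].
step 9: apply [-5, -3, +3] → [-30, 2, -9]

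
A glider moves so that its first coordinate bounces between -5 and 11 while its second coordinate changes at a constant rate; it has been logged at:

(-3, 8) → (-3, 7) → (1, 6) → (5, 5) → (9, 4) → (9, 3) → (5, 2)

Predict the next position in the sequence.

The first coordinate reflects between -5 and 11, moving 4 per step.
  step 7: 5 → 1
The second coordinate changes by -1 each step: at step 7 it is 1.

(1, 1)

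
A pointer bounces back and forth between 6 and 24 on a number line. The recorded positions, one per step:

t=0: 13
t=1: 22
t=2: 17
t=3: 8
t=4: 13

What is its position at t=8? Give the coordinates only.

The value travels 9 per step and bounces off the walls at 6 and 24.
  step 5: 13 → 22
  step 6: 22 → 17
  step 7: 17 → 8
  step 8: 8 → 13

13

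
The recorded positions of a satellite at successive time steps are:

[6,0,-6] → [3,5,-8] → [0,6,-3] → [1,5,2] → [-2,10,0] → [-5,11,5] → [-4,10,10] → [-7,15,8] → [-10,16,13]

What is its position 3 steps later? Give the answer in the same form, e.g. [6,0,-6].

[-15,21,21]

The moves between consecutive positions are [-3,+5,-2], [-3,+1,+5], [+1,-1,+5], [-3,+5,-2], [-3,+1,+5], [+1,-1,+5], [-3,+5,-2], [-3,+1,+5]; they repeat the 3-cycle [[-3,+5,-2], [-3,+1,+5], [+1,-1,+5]].
step 9: apply [+1,-1,+5] → [-9,15,18]
step 10: apply [-3,+5,-2] → [-12,20,16]
step 11: apply [-3,+1,+5] → [-15,21,21]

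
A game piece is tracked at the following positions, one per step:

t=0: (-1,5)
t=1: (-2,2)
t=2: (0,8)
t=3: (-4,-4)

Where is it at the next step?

(4,20)

Step-to-step displacements: (-1,-3), (+2,+6), (-4,-12); each is -2× the previous.
step 4: (-4,-4) + (+8,+24) → (4,20)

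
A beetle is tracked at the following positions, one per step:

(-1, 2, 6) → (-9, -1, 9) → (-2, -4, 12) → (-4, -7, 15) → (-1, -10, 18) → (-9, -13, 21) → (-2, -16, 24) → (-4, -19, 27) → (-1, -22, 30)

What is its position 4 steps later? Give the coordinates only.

(-1, -34, 42)

First: cycles through -1, -9, -2, -4 every 4 steps. Step 12 lands at position 0 of the cycle → -1.
Second: linear, -3 per step → -34 at step 12.
Third: linear, +3 per step → 42 at step 12.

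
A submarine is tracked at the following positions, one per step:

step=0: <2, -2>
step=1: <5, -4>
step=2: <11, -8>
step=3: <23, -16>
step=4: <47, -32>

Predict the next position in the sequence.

Step-to-step displacements: <+3, -2>, <+6, -4>, <+12, -8>, <+24, -16>; each is 2× the previous.
step 5: <47, -32> + <+48, -32> → <95, -64>

<95, -64>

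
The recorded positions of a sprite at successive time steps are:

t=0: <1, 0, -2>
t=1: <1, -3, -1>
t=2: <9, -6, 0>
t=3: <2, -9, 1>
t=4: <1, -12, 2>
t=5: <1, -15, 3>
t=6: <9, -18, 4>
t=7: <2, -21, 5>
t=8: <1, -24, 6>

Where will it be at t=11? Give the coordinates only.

<2, -33, 9>

The first coordinate repeats the cycle [1, 1, 9, 2] with period 4; step 11 mod 4 = 3, giving 2.
The second coordinate changes by -3 each step, so at step 11 it is 0 + 11·(-3) = -33.
The third coordinate changes by +1 each step, so at step 11 it is -2 + 11·(1) = 9.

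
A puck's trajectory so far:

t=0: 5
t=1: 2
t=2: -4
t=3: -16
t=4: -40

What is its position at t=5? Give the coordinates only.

Consecutive displacements -3, -6, -12, -24 scale by a factor of 2 each step.
step 5: -40 − 48 → -88

-88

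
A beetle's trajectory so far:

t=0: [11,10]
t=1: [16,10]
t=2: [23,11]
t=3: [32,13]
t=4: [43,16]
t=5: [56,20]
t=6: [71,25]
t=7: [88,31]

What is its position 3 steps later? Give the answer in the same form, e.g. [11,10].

Successive displacements: [+5,+0], [+7,+1], [+9,+2], [+11,+3], [+13,+4], [+15,+5], [+17,+6] — each changes by [+2,+1].
step 8: [88,31] + [+19,+7] → [107,38]
step 9: [107,38] + [+21,+8] → [128,46]
step 10: [128,46] + [+23,+9] → [151,55]

[151,55]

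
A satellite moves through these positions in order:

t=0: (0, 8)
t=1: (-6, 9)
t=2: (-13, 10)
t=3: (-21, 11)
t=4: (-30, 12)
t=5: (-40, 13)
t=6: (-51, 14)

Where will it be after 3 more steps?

(-90, 17)

Taking differences between consecutive positions: (-6, +1), (-7, +1), (-8, +1), (-9, +1), (-10, +1), (-11, +1). These grow by (-1, +0) each step.
step 7: (-51, 14) + (-12, +1) → (-63, 15)
step 8: (-63, 15) + (-13, +1) → (-76, 16)
step 9: (-76, 16) + (-14, +1) → (-90, 17)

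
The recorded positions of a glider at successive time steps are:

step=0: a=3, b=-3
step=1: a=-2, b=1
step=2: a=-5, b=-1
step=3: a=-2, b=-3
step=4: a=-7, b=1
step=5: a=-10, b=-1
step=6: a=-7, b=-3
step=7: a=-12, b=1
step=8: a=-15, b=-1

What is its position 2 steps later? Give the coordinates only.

a=-17, b=1

The moves between consecutive positions are (-5,+4), (-3,-2), (+3,-2), (-5,+4), (-3,-2), (+3,-2), (-5,+4), (-3,-2); they repeat the 3-cycle [(-5,+4), (-3,-2), (+3,-2)].
step 9: apply (+3,-2) → a=-12, b=-3
step 10: apply (-5,+4) → a=-17, b=1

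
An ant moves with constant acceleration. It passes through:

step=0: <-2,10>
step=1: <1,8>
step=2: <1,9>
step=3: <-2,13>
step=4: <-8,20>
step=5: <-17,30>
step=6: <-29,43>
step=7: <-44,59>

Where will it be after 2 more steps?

<-83,100>

Taking differences between consecutive positions: <+3,-2>, <+0,+1>, <-3,+4>, <-6,+7>, <-9,+10>, <-12,+13>, <-15,+16>. These grow by <-3,+3> each step.
step 8: <-44,59> + <-18,+19> → <-62,78>
step 9: <-62,78> + <-21,+22> → <-83,100>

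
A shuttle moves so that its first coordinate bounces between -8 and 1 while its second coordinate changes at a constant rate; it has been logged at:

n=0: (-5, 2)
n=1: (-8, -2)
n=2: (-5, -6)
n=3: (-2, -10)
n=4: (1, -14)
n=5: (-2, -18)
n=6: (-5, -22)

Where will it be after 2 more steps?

The first coordinate travels 3 per step and bounces off the walls at -8 and 1.
  step 7: -5 → -8
  step 8: -8 → -5
The second coordinate changes by -4 each step: at step 8 it is -30.

(-5, -30)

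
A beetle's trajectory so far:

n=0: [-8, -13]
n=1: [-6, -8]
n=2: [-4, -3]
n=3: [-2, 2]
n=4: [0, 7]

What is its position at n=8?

[8, 27]

Constant displacement of [+2, +5] per step.
step 5: [0, 7] + [+2, +5] → [2, 12]
step 6: [2, 12] + [+2, +5] → [4, 17]
step 7: [4, 17] + [+2, +5] → [6, 22]
step 8: [6, 22] + [+2, +5] → [8, 27]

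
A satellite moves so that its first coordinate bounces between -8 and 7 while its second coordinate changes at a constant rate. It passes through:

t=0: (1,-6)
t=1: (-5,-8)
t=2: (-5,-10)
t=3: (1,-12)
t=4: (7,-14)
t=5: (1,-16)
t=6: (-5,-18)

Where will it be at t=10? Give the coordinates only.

The first coordinate travels 6 per step and bounces off the walls at -8 and 7.
  step 7: -5 → -5
  step 8: -5 → 1
  step 9: 1 → 7
  step 10: 7 → 1
The second coordinate changes by -2 each step: at step 10 it is -26.

(1,-26)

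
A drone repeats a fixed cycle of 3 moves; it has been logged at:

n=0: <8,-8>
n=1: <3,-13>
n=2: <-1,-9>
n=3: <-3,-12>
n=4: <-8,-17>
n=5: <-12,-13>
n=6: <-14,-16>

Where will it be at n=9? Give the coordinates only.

<-25,-20>

Differencing gives <-5,-5>, <-4,+4>, <-2,-3>, <-5,-5>, <-4,+4>, <-2,-3>. This is the pattern <-5,-5>, <-4,+4>, <-2,-3> repeated.
step 7: apply <-5,-5> → <-19,-21>
step 8: apply <-4,+4> → <-23,-17>
step 9: apply <-2,-3> → <-25,-20>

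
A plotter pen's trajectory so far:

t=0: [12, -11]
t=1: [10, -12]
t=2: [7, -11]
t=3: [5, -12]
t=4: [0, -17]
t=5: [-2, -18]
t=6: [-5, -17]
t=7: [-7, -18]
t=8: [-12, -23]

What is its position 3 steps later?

Differencing gives [-2, -1], [-3, +1], [-2, -1], [-5, -5], [-2, -1], [-3, +1], [-2, -1], [-5, -5]. This is the pattern [-2, -1], [-3, +1], [-2, -1], [-5, -5] repeated.
step 9: apply [-2, -1] → [-14, -24]
step 10: apply [-3, +1] → [-17, -23]
step 11: apply [-2, -1] → [-19, -24]

[-19, -24]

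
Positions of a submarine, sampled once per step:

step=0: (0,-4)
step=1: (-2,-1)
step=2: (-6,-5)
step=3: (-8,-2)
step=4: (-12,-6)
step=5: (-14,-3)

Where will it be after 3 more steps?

Differencing gives (-2,+3), (-4,-4), (-2,+3), (-4,-4), (-2,+3). This is the pattern (-2,+3), (-4,-4) repeated.
step 6: apply (-4,-4) → (-18,-7)
step 7: apply (-2,+3) → (-20,-4)
step 8: apply (-4,-4) → (-24,-8)

(-24,-8)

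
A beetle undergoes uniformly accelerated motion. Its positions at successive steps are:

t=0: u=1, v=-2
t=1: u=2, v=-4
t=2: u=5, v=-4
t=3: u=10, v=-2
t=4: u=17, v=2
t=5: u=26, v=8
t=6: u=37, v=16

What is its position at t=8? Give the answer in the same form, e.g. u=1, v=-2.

u=65, v=38

Successive displacements: (+1, -2), (+3, +0), (+5, +2), (+7, +4), (+9, +6), (+11, +8) — each changes by (+2, +2).
step 7: u=37, v=16 + (+13, +10) → u=50, v=26
step 8: u=50, v=26 + (+15, +12) → u=65, v=38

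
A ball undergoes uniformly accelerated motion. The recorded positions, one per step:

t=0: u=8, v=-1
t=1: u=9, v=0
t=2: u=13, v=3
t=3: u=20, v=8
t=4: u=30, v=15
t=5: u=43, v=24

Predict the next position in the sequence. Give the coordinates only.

u=59, v=35

Successive displacements: (+1, +1), (+4, +3), (+7, +5), (+10, +7), (+13, +9) — each changes by (+3, +2).
step 6: u=43, v=24 + (+16, +11) → u=59, v=35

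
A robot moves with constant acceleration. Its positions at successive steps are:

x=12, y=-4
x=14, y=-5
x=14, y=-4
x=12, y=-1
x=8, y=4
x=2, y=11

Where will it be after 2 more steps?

Successive displacements: (+2,-1), (+0,+1), (-2,+3), (-4,+5), (-6,+7) — each changes by (-2,+2).
step 6: x=2, y=11 + (-8,+9) → x=-6, y=20
step 7: x=-6, y=20 + (-10,+11) → x=-16, y=31

x=-16, y=31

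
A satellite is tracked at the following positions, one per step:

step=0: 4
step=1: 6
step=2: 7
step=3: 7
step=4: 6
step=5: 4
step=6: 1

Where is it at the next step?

-3

Successive displacements: +2, +1, +0, -1, -2, -3 — each changes by -1.
step 7: 1 − 4 → -3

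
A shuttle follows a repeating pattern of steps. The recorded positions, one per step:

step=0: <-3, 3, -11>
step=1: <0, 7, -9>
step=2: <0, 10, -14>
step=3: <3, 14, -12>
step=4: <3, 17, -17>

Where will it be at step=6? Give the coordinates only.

<6, 24, -20>

Step-to-step displacements: <+3, +4, +2>, <+0, +3, -5>, <+3, +4, +2>, <+0, +3, -5> — a repeating cycle of length 2.
step 5: apply <+3, +4, +2> → <6, 21, -15>
step 6: apply <+0, +3, -5> → <6, 24, -20>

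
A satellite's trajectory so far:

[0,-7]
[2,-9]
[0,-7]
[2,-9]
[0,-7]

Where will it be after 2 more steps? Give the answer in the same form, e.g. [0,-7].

[0,-7]

Step-to-step displacements: [+2,-2], [-2,+2], [+2,-2], [-2,+2]; each is -1× the previous.
step 5: [0,-7] + [+2,-2] → [2,-9]
step 6: [2,-9] + [-2,+2] → [0,-7]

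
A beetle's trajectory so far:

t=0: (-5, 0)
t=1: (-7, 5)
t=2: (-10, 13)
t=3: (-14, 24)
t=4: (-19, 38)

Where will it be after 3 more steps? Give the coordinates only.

(-40, 98)

Taking differences between consecutive positions: (-2, +5), (-3, +8), (-4, +11), (-5, +14). These grow by (-1, +3) each step.
step 5: (-19, 38) + (-6, +17) → (-25, 55)
step 6: (-25, 55) + (-7, +20) → (-32, 75)
step 7: (-32, 75) + (-8, +23) → (-40, 98)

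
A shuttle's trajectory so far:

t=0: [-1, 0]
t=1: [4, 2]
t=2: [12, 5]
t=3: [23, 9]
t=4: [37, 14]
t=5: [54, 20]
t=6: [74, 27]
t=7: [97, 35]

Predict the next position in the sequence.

[123, 44]

First differences are [+5, +2], [+8, +3], [+11, +4], [+14, +5], [+17, +6], [+20, +7], [+23, +8]; their common second difference is [+3, +1] (constant acceleration).
step 8: [97, 35] + [+26, +9] → [123, 44]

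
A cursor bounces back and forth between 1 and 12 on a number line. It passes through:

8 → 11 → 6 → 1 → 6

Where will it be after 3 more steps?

3

The value travels 5 per step and bounces off the walls at 1 and 12.
  step 5: 6 → 11
  step 6: 11 → 8
  step 7: 8 → 3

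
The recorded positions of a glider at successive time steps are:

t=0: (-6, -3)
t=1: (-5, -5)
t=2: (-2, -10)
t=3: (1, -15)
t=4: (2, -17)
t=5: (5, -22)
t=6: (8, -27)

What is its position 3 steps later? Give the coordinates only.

Differencing gives (+1, -2), (+3, -5), (+3, -5), (+1, -2), (+3, -5), (+3, -5). This is the pattern (+1, -2), (+3, -5), (+3, -5) repeated.
step 7: apply (+1, -2) → (9, -29)
step 8: apply (+3, -5) → (12, -34)
step 9: apply (+3, -5) → (15, -39)

(15, -39)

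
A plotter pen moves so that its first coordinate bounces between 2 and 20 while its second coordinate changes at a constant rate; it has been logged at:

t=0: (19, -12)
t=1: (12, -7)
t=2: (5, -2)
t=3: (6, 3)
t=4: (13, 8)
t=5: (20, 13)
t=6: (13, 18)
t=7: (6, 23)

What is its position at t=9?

The first coordinate travels 7 per step and bounces off the walls at 2 and 20.
  step 8: 6 → 5
  step 9: 5 → 12
The second coordinate changes by +5 each step: at step 9 it is 33.

(12, 33)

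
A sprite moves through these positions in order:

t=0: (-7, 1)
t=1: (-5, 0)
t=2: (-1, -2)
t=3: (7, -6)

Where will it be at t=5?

(55, -30)

The jumps are (+2, -1), (+4, -2), (+8, -4) — a geometric progression with ratio 2.
step 4: (7, -6) + (+16, -8) → (23, -14)
step 5: (23, -14) + (+32, -16) → (55, -30)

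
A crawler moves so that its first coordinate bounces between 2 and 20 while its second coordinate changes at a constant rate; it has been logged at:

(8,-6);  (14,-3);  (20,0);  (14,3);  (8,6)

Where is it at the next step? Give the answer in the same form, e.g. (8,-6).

The first coordinate travels 6 per step and bounces off the walls at 2 and 20.
  step 5: 8 → 2
The second coordinate changes by +3 each step: at step 5 it is 9.

(2,9)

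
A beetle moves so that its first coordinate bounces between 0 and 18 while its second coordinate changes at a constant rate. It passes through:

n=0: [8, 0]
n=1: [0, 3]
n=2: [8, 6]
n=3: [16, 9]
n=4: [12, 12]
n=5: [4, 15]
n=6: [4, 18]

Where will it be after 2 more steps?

[16, 24]

The first coordinate reflects between 0 and 18, moving 8 per step.
  step 7: 4 → 12
  step 8: 12 → 16
The second coordinate changes by +3 each step: at step 8 it is 24.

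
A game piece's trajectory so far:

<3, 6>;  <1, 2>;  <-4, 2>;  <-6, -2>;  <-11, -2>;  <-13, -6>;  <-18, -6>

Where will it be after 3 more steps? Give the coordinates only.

<-27, -14>

The moves between consecutive positions are <-2, -4>, <-5, +0>, <-2, -4>, <-5, +0>, <-2, -4>, <-5, +0>; they repeat the 2-cycle [<-2, -4>, <-5, +0>].
step 7: apply <-2, -4> → <-20, -10>
step 8: apply <-5, +0> → <-25, -10>
step 9: apply <-2, -4> → <-27, -14>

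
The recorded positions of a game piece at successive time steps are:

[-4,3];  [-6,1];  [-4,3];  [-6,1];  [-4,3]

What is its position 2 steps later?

The jumps are [-2,-2], [+2,+2], [-2,-2], [+2,+2] — a geometric progression with ratio -1.
step 5: [-4,3] + [-2,-2] → [-6,1]
step 6: [-6,1] + [+2,+2] → [-4,3]

[-4,3]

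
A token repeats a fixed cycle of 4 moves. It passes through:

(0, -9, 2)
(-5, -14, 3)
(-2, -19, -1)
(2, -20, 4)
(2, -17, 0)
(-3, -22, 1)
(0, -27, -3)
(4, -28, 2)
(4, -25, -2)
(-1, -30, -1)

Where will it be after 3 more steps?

The moves between consecutive positions are (-5, -5, +1), (+3, -5, -4), (+4, -1, +5), (+0, +3, -4), (-5, -5, +1), (+3, -5, -4), (+4, -1, +5), (+0, +3, -4), (-5, -5, +1); they repeat the 4-cycle [(-5, -5, +1), (+3, -5, -4), (+4, -1, +5), (+0, +3, -4)].
step 10: apply (+3, -5, -4) → (2, -35, -5)
step 11: apply (+4, -1, +5) → (6, -36, 0)
step 12: apply (+0, +3, -4) → (6, -33, -4)

(6, -33, -4)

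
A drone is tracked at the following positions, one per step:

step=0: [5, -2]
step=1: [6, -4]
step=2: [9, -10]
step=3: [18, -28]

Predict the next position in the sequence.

Consecutive displacements [+1, -2], [+3, -6], [+9, -18] scale by a factor of 3 each step.
step 4: [18, -28] + [+27, -54] → [45, -82]

[45, -82]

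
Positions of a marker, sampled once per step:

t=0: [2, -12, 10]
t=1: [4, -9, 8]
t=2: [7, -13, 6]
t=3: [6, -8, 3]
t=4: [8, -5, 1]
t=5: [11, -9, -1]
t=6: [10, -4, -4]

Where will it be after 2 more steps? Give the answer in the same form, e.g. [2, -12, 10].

[15, -5, -8]

Step-to-step displacements: [+2, +3, -2], [+3, -4, -2], [-1, +5, -3], [+2, +3, -2], [+3, -4, -2], [-1, +5, -3] — a repeating cycle of length 3.
step 7: apply [+2, +3, -2] → [12, -1, -6]
step 8: apply [+3, -4, -2] → [15, -5, -8]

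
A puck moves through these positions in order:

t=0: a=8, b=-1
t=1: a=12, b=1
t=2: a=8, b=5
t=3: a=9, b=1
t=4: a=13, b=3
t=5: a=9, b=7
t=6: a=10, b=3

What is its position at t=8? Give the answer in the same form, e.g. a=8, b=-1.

a=10, b=9

The moves between consecutive positions are (+4, +2), (-4, +4), (+1, -4), (+4, +2), (-4, +4), (+1, -4); they repeat the 3-cycle [(+4, +2), (-4, +4), (+1, -4)].
step 7: apply (+4, +2) → a=14, b=5
step 8: apply (-4, +4) → a=10, b=9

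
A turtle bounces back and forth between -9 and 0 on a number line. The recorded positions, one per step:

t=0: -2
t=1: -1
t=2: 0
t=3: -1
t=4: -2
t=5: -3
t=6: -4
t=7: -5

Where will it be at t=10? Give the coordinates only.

The value reflects between -9 and 0, moving 1 per step.
  step 8: -5 → -6
  step 9: -6 → -7
  step 10: -7 → -8

-8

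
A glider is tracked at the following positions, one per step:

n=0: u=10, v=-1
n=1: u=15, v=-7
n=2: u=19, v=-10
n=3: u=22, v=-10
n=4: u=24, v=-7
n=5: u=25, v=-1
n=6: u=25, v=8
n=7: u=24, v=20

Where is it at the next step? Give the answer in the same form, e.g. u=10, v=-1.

u=22, v=35

First differences are (+5,-6), (+4,-3), (+3,+0), (+2,+3), (+1,+6), (+0,+9), (-1,+12); their common second difference is (-1,+3) (constant acceleration).
step 8: u=24, v=20 + (-2,+15) → u=22, v=35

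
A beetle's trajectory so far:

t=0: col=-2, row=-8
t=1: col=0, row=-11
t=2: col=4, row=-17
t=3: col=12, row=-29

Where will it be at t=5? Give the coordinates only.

The jumps are (+2, -3), (+4, -6), (+8, -12) — a geometric progression with ratio 2.
step 4: col=12, row=-29 + (+16, -24) → col=28, row=-53
step 5: col=28, row=-53 + (+32, -48) → col=60, row=-101

col=60, row=-101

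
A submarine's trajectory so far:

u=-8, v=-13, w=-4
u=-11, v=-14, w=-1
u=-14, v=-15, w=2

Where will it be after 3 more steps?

u=-23, v=-18, w=11

Each step adds (-3, -1, +3) to the position.
step 3: u=-14, v=-15, w=2 + (-3, -1, +3) → u=-17, v=-16, w=5
step 4: u=-17, v=-16, w=5 + (-3, -1, +3) → u=-20, v=-17, w=8
step 5: u=-20, v=-17, w=8 + (-3, -1, +3) → u=-23, v=-18, w=11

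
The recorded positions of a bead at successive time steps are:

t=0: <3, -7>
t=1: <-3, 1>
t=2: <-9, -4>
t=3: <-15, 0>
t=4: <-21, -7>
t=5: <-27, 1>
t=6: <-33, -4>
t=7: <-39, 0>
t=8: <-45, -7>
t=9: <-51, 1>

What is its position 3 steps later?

The first coordinate changes by -6 each step, so at step 12 it is 3 + 12·(-6) = -69.
The second coordinate repeats the cycle [-7, 1, -4, 0] with period 4; step 12 mod 4 = 0, giving -7.

<-69, -7>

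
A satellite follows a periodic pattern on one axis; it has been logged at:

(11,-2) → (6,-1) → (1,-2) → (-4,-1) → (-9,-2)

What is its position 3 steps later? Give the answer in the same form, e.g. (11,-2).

The first coordinate changes by -5 each step, so at step 7 it is 11 + 7·(-5) = -24.
The second coordinate repeats the cycle [-2, -1] with period 2; step 7 mod 2 = 1, giving -1.

(-24,-1)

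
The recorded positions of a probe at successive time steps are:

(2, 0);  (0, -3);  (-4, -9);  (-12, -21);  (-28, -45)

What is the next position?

The jumps are (-2, -3), (-4, -6), (-8, -12), (-16, -24) — a geometric progression with ratio 2.
step 5: (-28, -45) + (-32, -48) → (-60, -93)

(-60, -93)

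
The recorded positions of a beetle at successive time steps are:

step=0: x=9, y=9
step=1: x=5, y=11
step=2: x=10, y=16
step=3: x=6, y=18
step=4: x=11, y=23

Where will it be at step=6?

Differencing gives (-4, +2), (+5, +5), (-4, +2), (+5, +5). This is the pattern (-4, +2), (+5, +5) repeated.
step 5: apply (-4, +2) → x=7, y=25
step 6: apply (+5, +5) → x=12, y=30

x=12, y=30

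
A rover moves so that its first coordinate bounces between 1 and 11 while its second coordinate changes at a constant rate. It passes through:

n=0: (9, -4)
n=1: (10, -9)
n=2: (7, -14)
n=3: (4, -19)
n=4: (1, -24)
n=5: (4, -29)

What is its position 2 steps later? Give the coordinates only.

(10, -39)

The first coordinate travels 3 per step and bounces off the walls at 1 and 11.
  step 6: 4 → 7
  step 7: 7 → 10
The second coordinate changes by -5 each step: at step 7 it is -39.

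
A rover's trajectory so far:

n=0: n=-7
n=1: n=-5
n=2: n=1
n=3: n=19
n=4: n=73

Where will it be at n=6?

n=721

The jumps are +2, +6, +18, +54 — a geometric progression with ratio 3.
step 5: 73 + 162 → n=235
step 6: 235 + 486 → n=721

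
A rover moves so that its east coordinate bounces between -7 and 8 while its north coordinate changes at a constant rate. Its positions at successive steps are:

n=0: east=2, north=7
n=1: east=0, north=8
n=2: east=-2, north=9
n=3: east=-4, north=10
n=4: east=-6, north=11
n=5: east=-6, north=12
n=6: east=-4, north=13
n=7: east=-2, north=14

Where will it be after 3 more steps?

east=4, north=17

The east coordinate travels 2 per step and bounces off the walls at -7 and 8.
  step 8: -2 → 0
  step 9: 0 → 2
  step 10: 2 → 4
The north coordinate changes by +1 each step: at step 10 it is 17.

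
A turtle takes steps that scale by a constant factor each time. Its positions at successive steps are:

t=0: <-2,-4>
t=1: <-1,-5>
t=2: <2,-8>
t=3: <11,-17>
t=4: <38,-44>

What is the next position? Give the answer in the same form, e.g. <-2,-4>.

<119,-125>

Step-to-step displacements: <+1,-1>, <+3,-3>, <+9,-9>, <+27,-27>; each is 3× the previous.
step 5: <38,-44> + <+81,-81> → <119,-125>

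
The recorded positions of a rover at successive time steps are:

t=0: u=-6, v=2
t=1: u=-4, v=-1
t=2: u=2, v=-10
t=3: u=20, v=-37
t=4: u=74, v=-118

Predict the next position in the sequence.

u=236, v=-361

Step-to-step displacements: (+2,-3), (+6,-9), (+18,-27), (+54,-81); each is 3× the previous.
step 5: u=74, v=-118 + (+162,-243) → u=236, v=-361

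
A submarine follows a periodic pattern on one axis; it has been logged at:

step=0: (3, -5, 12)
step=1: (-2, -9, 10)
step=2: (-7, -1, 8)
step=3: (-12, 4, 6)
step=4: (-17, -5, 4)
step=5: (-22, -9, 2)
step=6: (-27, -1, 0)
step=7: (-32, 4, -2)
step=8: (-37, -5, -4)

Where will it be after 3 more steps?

(-52, 4, -10)

First: linear, -5 per step → -52 at step 11.
Second: cycles through -5, -9, -1, 4 every 4 steps. Step 11 lands at position 3 of the cycle → 4.
Third: linear, -2 per step → -10 at step 11.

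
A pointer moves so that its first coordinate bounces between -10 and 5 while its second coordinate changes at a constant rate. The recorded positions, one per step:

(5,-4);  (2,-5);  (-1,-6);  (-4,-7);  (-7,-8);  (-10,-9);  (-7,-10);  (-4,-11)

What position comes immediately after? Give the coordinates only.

The first coordinate travels 3 per step and bounces off the walls at -10 and 5.
  step 8: -4 → -1
The second coordinate changes by -1 each step: at step 8 it is -12.

(-1,-12)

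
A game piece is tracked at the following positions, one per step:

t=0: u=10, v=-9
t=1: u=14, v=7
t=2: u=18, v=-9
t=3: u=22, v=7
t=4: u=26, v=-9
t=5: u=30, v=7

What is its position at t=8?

The u coordinate changes by +4 each step, so at step 8 it is 10 + 8·(4) = 42.
The v coordinate repeats the cycle [-9, 7] with period 2; step 8 mod 2 = 0, giving -9.

u=42, v=-9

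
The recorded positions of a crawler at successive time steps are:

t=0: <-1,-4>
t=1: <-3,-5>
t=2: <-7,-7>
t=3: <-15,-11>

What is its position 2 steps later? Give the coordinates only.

The jumps are <-2,-1>, <-4,-2>, <-8,-4> — a geometric progression with ratio 2.
step 4: <-15,-11> + <-16,-8> → <-31,-19>
step 5: <-31,-19> + <-32,-16> → <-63,-35>

<-63,-35>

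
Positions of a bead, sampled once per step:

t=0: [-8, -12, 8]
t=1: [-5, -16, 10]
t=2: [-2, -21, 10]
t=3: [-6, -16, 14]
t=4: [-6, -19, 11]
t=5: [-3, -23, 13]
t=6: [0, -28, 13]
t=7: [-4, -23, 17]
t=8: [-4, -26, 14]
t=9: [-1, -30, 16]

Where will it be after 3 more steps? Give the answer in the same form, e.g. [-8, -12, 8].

[-2, -33, 17]

Step-to-step displacements: [+3, -4, +2], [+3, -5, +0], [-4, +5, +4], [+0, -3, -3], [+3, -4, +2], [+3, -5, +0], [-4, +5, +4], [+0, -3, -3], [+3, -4, +2] — a repeating cycle of length 4.
step 10: apply [+3, -5, +0] → [2, -35, 16]
step 11: apply [-4, +5, +4] → [-2, -30, 20]
step 12: apply [+0, -3, -3] → [-2, -33, 17]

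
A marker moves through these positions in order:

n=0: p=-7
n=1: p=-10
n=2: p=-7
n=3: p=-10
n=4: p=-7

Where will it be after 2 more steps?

The jumps are -3, +3, -3, +3 — a geometric progression with ratio -1.
step 5: -7 − 3 → p=-10
step 6: -10 + 3 → p=-7

p=-7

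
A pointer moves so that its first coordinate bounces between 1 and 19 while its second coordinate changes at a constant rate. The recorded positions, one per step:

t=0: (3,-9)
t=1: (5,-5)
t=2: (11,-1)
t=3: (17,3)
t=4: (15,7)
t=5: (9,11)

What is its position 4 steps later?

(17,27)

The first coordinate reflects between 1 and 19, moving 6 per step.
  step 6: 9 → 3
  step 7: 3 → 5
  step 8: 5 → 11
  step 9: 11 → 17
The second coordinate changes by +4 each step: at step 9 it is 27.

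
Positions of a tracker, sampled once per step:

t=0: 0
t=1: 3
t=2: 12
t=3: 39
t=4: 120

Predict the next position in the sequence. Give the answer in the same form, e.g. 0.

363

The jumps are +3, +9, +27, +81 — a geometric progression with ratio 3.
step 5: 120 + 243 → 363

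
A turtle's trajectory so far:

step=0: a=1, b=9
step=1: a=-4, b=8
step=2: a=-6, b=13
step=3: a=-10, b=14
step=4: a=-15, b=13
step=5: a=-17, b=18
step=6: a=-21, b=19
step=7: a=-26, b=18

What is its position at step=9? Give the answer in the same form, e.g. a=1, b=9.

The moves between consecutive positions are (-5, -1), (-2, +5), (-4, +1), (-5, -1), (-2, +5), (-4, +1), (-5, -1); they repeat the 3-cycle [(-5, -1), (-2, +5), (-4, +1)].
step 8: apply (-2, +5) → a=-28, b=23
step 9: apply (-4, +1) → a=-32, b=24

a=-32, b=24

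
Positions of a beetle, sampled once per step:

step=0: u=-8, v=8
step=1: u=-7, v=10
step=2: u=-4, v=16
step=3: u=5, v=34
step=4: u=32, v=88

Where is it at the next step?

Consecutive displacements (+1, +2), (+3, +6), (+9, +18), (+27, +54) scale by a factor of 3 each step.
step 5: u=32, v=88 + (+81, +162) → u=113, v=250

u=113, v=250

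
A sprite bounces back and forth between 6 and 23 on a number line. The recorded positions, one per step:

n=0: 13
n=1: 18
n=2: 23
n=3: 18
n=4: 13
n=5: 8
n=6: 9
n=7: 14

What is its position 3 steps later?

The value reflects between 6 and 23, moving 5 per step.
  step 8: 14 → 19
  step 9: 19 → 22
  step 10: 22 → 17

17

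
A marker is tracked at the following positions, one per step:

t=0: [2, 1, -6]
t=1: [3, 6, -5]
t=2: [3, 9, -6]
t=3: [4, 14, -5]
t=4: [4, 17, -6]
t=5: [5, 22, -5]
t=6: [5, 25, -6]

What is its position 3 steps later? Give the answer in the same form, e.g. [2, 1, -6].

[7, 38, -5]

The moves between consecutive positions are [+1, +5, +1], [+0, +3, -1], [+1, +5, +1], [+0, +3, -1], [+1, +5, +1], [+0, +3, -1]; they repeat the 2-cycle [[+1, +5, +1], [+0, +3, -1]].
step 7: apply [+1, +5, +1] → [6, 30, -5]
step 8: apply [+0, +3, -1] → [6, 33, -6]
step 9: apply [+1, +5, +1] → [7, 38, -5]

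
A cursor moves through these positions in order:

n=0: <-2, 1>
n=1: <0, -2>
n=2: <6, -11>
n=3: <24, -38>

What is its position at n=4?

<78, -119>

Consecutive displacements <+2, -3>, <+6, -9>, <+18, -27> scale by a factor of 3 each step.
step 4: <24, -38> + <+54, -81> → <78, -119>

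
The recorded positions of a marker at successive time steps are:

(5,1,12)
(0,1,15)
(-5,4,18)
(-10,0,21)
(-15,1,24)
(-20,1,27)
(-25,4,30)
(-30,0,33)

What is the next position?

(-35,1,36)

First: linear, -5 per step → -35 at step 8.
Second: cycles through 1, 1, 4, 0 every 4 steps. Step 8 lands at position 0 of the cycle → 1.
Third: linear, +3 per step → 36 at step 8.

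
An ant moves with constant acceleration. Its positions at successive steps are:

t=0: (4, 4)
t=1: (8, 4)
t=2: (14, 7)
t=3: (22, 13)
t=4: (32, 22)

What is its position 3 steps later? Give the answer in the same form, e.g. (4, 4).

Successive displacements: (+4, +0), (+6, +3), (+8, +6), (+10, +9) — each changes by (+2, +3).
step 5: (32, 22) + (+12, +12) → (44, 34)
step 6: (44, 34) + (+14, +15) → (58, 49)
step 7: (58, 49) + (+16, +18) → (74, 67)

(74, 67)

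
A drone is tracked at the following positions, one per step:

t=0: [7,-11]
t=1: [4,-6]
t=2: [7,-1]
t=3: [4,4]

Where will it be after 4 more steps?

[4,24]

The first coordinate repeats the cycle [7, 4] with period 2; step 7 mod 2 = 1, giving 4.
The second coordinate changes by +5 each step, so at step 7 it is -11 + 7·(5) = 24.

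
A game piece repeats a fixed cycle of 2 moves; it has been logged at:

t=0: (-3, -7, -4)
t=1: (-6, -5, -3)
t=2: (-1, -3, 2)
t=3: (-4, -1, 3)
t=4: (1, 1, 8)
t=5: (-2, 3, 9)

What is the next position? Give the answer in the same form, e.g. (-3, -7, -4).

Step-to-step displacements: (-3, +2, +1), (+5, +2, +5), (-3, +2, +1), (+5, +2, +5), (-3, +2, +1) — a repeating cycle of length 2.
step 6: apply (+5, +2, +5) → (3, 5, 14)

(3, 5, 14)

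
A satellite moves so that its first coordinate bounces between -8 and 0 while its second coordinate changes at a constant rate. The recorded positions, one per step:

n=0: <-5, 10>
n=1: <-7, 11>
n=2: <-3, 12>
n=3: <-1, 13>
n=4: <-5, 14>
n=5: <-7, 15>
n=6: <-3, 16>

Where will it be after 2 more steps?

<-5, 18>

The first coordinate reflects between -8 and 0, moving 4 per step.
  step 7: -3 → -1
  step 8: -1 → -5
The second coordinate changes by +1 each step: at step 8 it is 18.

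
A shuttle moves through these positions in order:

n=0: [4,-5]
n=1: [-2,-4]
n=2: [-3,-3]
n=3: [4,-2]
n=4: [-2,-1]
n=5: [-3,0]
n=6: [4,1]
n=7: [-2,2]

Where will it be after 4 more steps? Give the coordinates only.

[-3,6]

The first coordinate repeats the cycle [4, -2, -3] with period 3; step 11 mod 3 = 2, giving -3.
The second coordinate changes by +1 each step, so at step 11 it is -5 + 11·(1) = 6.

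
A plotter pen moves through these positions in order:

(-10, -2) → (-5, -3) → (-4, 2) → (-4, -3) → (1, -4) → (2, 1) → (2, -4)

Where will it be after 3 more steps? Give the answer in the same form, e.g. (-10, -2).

(8, -5)

Differencing gives (+5, -1), (+1, +5), (+0, -5), (+5, -1), (+1, +5), (+0, -5). This is the pattern (+5, -1), (+1, +5), (+0, -5) repeated.
step 7: apply (+5, -1) → (7, -5)
step 8: apply (+1, +5) → (8, 0)
step 9: apply (+0, -5) → (8, -5)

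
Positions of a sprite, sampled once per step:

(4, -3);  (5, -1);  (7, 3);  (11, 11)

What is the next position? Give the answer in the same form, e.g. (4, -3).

The jumps are (+1, +2), (+2, +4), (+4, +8) — a geometric progression with ratio 2.
step 4: (11, 11) + (+8, +16) → (19, 27)

(19, 27)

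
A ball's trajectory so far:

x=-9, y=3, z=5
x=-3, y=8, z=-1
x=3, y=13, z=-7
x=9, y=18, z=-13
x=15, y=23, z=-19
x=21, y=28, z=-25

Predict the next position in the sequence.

Constant displacement of (+6, +5, -6) per step.
step 6: x=21, y=28, z=-25 + (+6, +5, -6) → x=27, y=33, z=-31

x=27, y=33, z=-31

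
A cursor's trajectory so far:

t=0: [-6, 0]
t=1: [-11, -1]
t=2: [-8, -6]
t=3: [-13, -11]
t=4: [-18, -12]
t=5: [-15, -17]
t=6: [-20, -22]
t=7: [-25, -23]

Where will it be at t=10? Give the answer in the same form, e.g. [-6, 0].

[-32, -34]

Step-to-step displacements: [-5, -1], [+3, -5], [-5, -5], [-5, -1], [+3, -5], [-5, -5], [-5, -1] — a repeating cycle of length 3.
step 8: apply [+3, -5] → [-22, -28]
step 9: apply [-5, -5] → [-27, -33]
step 10: apply [-5, -1] → [-32, -34]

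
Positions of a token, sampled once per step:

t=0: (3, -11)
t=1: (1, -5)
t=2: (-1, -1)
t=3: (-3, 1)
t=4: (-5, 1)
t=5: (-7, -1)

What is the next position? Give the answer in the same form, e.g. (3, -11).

Successive displacements: (-2, +6), (-2, +4), (-2, +2), (-2, +0), (-2, -2) — each changes by (+0, -2).
step 6: (-7, -1) + (-2, -4) → (-9, -5)

(-9, -5)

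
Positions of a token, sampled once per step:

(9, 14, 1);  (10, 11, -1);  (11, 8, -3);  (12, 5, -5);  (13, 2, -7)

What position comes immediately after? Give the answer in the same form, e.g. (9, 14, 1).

Each step adds (+1, -3, -2) to the position.
step 5: (13, 2, -7) + (+1, -3, -2) → (14, -1, -9)

(14, -1, -9)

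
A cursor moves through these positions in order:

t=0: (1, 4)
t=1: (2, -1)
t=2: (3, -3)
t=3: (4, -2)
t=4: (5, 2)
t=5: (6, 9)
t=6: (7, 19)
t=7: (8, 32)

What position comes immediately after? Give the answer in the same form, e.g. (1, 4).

Successive displacements: (+1, -5), (+1, -2), (+1, +1), (+1, +4), (+1, +7), (+1, +10), (+1, +13) — each changes by (+0, +3).
step 8: (8, 32) + (+1, +16) → (9, 48)

(9, 48)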